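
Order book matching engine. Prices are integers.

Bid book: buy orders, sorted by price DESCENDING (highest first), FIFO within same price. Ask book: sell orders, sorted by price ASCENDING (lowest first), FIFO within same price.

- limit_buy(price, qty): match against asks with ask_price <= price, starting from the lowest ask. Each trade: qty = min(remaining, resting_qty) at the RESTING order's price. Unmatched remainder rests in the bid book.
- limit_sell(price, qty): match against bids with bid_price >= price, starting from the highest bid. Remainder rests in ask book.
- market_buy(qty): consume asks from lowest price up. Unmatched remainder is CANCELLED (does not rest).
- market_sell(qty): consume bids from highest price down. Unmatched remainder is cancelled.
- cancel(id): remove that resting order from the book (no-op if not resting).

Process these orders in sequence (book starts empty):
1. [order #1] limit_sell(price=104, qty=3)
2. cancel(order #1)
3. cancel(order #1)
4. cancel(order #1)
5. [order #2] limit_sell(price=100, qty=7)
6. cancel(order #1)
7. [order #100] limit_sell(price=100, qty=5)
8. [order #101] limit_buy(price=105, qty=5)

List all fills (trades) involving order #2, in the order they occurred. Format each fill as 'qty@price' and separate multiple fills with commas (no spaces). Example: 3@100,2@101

After op 1 [order #1] limit_sell(price=104, qty=3): fills=none; bids=[-] asks=[#1:3@104]
After op 2 cancel(order #1): fills=none; bids=[-] asks=[-]
After op 3 cancel(order #1): fills=none; bids=[-] asks=[-]
After op 4 cancel(order #1): fills=none; bids=[-] asks=[-]
After op 5 [order #2] limit_sell(price=100, qty=7): fills=none; bids=[-] asks=[#2:7@100]
After op 6 cancel(order #1): fills=none; bids=[-] asks=[#2:7@100]
After op 7 [order #100] limit_sell(price=100, qty=5): fills=none; bids=[-] asks=[#2:7@100 #100:5@100]
After op 8 [order #101] limit_buy(price=105, qty=5): fills=#101x#2:5@100; bids=[-] asks=[#2:2@100 #100:5@100]

Answer: 5@100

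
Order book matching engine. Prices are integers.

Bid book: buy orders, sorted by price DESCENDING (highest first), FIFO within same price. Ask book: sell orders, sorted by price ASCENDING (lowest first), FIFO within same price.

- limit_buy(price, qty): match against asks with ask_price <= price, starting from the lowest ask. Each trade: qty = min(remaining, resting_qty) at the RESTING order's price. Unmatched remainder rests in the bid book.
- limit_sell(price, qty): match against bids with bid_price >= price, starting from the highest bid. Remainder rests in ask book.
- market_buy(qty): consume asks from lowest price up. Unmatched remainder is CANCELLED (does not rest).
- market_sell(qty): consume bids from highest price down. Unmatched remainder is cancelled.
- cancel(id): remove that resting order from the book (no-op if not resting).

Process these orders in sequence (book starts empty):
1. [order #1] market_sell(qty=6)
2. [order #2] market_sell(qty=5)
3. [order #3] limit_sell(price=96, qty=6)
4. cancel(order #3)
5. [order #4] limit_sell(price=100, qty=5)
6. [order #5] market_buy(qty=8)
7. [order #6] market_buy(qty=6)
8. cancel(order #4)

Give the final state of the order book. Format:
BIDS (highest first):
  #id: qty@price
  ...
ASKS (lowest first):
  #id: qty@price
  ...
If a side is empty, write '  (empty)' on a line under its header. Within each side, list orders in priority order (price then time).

Answer: BIDS (highest first):
  (empty)
ASKS (lowest first):
  (empty)

Derivation:
After op 1 [order #1] market_sell(qty=6): fills=none; bids=[-] asks=[-]
After op 2 [order #2] market_sell(qty=5): fills=none; bids=[-] asks=[-]
After op 3 [order #3] limit_sell(price=96, qty=6): fills=none; bids=[-] asks=[#3:6@96]
After op 4 cancel(order #3): fills=none; bids=[-] asks=[-]
After op 5 [order #4] limit_sell(price=100, qty=5): fills=none; bids=[-] asks=[#4:5@100]
After op 6 [order #5] market_buy(qty=8): fills=#5x#4:5@100; bids=[-] asks=[-]
After op 7 [order #6] market_buy(qty=6): fills=none; bids=[-] asks=[-]
After op 8 cancel(order #4): fills=none; bids=[-] asks=[-]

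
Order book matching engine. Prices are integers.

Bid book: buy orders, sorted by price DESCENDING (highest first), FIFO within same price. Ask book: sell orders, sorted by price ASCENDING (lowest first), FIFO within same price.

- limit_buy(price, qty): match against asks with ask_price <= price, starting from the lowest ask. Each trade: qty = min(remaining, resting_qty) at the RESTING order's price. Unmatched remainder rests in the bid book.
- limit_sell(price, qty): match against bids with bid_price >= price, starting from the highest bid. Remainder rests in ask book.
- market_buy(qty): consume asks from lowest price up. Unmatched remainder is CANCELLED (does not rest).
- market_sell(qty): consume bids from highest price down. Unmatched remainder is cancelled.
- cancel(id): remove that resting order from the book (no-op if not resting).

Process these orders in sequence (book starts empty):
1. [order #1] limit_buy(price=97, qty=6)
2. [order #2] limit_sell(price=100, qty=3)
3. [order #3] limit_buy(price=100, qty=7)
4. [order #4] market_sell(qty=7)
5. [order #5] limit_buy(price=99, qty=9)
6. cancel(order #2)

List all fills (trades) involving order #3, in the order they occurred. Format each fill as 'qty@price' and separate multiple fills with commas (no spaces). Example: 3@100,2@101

Answer: 3@100,4@100

Derivation:
After op 1 [order #1] limit_buy(price=97, qty=6): fills=none; bids=[#1:6@97] asks=[-]
After op 2 [order #2] limit_sell(price=100, qty=3): fills=none; bids=[#1:6@97] asks=[#2:3@100]
After op 3 [order #3] limit_buy(price=100, qty=7): fills=#3x#2:3@100; bids=[#3:4@100 #1:6@97] asks=[-]
After op 4 [order #4] market_sell(qty=7): fills=#3x#4:4@100 #1x#4:3@97; bids=[#1:3@97] asks=[-]
After op 5 [order #5] limit_buy(price=99, qty=9): fills=none; bids=[#5:9@99 #1:3@97] asks=[-]
After op 6 cancel(order #2): fills=none; bids=[#5:9@99 #1:3@97] asks=[-]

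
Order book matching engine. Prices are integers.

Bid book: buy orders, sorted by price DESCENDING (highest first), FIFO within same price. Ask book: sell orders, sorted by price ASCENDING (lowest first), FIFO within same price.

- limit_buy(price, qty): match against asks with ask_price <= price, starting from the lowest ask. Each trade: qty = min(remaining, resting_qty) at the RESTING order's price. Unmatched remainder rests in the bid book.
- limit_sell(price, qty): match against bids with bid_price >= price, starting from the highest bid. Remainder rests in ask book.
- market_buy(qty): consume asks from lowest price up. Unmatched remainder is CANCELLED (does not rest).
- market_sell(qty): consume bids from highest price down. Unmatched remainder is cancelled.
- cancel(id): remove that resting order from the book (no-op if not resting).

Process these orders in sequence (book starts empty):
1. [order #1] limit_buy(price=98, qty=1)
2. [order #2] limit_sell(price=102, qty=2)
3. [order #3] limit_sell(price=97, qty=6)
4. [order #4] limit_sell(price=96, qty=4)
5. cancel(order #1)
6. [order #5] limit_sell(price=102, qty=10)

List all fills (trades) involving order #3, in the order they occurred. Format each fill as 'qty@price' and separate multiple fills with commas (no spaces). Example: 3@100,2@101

After op 1 [order #1] limit_buy(price=98, qty=1): fills=none; bids=[#1:1@98] asks=[-]
After op 2 [order #2] limit_sell(price=102, qty=2): fills=none; bids=[#1:1@98] asks=[#2:2@102]
After op 3 [order #3] limit_sell(price=97, qty=6): fills=#1x#3:1@98; bids=[-] asks=[#3:5@97 #2:2@102]
After op 4 [order #4] limit_sell(price=96, qty=4): fills=none; bids=[-] asks=[#4:4@96 #3:5@97 #2:2@102]
After op 5 cancel(order #1): fills=none; bids=[-] asks=[#4:4@96 #3:5@97 #2:2@102]
After op 6 [order #5] limit_sell(price=102, qty=10): fills=none; bids=[-] asks=[#4:4@96 #3:5@97 #2:2@102 #5:10@102]

Answer: 1@98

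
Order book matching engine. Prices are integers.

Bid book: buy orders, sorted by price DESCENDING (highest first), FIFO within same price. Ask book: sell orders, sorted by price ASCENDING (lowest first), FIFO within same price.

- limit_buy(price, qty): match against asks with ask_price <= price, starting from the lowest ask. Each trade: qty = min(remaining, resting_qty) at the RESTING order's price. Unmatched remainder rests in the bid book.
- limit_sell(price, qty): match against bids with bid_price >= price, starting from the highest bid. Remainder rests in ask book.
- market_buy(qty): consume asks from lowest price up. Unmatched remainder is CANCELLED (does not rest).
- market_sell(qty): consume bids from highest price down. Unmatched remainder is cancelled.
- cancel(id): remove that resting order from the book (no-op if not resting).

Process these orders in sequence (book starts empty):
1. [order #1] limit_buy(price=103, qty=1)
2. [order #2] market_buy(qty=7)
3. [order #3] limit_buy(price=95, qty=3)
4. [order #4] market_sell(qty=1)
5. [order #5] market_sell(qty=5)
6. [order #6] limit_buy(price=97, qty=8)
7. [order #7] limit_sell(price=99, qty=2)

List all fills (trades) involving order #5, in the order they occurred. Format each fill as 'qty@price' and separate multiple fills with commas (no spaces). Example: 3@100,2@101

Answer: 3@95

Derivation:
After op 1 [order #1] limit_buy(price=103, qty=1): fills=none; bids=[#1:1@103] asks=[-]
After op 2 [order #2] market_buy(qty=7): fills=none; bids=[#1:1@103] asks=[-]
After op 3 [order #3] limit_buy(price=95, qty=3): fills=none; bids=[#1:1@103 #3:3@95] asks=[-]
After op 4 [order #4] market_sell(qty=1): fills=#1x#4:1@103; bids=[#3:3@95] asks=[-]
After op 5 [order #5] market_sell(qty=5): fills=#3x#5:3@95; bids=[-] asks=[-]
After op 6 [order #6] limit_buy(price=97, qty=8): fills=none; bids=[#6:8@97] asks=[-]
After op 7 [order #7] limit_sell(price=99, qty=2): fills=none; bids=[#6:8@97] asks=[#7:2@99]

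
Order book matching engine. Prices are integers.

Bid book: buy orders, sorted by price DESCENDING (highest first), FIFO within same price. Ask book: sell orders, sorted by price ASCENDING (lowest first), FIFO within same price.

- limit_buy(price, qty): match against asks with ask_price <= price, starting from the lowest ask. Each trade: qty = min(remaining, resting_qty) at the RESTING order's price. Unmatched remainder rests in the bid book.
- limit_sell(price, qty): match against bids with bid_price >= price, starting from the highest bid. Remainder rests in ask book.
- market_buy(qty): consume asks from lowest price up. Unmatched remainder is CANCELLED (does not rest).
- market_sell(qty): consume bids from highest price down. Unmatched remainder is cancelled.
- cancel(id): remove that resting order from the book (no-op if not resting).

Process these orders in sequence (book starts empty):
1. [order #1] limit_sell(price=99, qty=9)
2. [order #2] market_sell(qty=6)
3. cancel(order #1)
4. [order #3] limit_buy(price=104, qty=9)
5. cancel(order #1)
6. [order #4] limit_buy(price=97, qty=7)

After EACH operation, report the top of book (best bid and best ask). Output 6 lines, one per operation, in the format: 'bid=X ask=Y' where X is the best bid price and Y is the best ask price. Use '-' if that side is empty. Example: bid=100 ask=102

Answer: bid=- ask=99
bid=- ask=99
bid=- ask=-
bid=104 ask=-
bid=104 ask=-
bid=104 ask=-

Derivation:
After op 1 [order #1] limit_sell(price=99, qty=9): fills=none; bids=[-] asks=[#1:9@99]
After op 2 [order #2] market_sell(qty=6): fills=none; bids=[-] asks=[#1:9@99]
After op 3 cancel(order #1): fills=none; bids=[-] asks=[-]
After op 4 [order #3] limit_buy(price=104, qty=9): fills=none; bids=[#3:9@104] asks=[-]
After op 5 cancel(order #1): fills=none; bids=[#3:9@104] asks=[-]
After op 6 [order #4] limit_buy(price=97, qty=7): fills=none; bids=[#3:9@104 #4:7@97] asks=[-]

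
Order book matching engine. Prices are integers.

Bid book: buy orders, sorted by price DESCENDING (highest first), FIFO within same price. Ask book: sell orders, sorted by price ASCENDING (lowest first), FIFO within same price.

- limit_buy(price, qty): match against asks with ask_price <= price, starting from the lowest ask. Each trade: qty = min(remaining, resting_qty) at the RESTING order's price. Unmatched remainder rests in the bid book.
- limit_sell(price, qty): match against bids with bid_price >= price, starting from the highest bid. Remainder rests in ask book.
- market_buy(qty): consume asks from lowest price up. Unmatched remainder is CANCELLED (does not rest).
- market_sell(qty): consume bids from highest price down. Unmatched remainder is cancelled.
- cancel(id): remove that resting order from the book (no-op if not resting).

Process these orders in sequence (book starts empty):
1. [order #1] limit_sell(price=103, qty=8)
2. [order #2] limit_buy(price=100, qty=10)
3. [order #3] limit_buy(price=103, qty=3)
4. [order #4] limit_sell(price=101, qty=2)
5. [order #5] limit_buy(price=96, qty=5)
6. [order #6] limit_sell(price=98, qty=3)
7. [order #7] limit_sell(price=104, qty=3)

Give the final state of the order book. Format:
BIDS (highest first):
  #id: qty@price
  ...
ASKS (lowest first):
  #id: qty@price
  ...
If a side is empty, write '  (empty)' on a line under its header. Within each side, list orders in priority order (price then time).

After op 1 [order #1] limit_sell(price=103, qty=8): fills=none; bids=[-] asks=[#1:8@103]
After op 2 [order #2] limit_buy(price=100, qty=10): fills=none; bids=[#2:10@100] asks=[#1:8@103]
After op 3 [order #3] limit_buy(price=103, qty=3): fills=#3x#1:3@103; bids=[#2:10@100] asks=[#1:5@103]
After op 4 [order #4] limit_sell(price=101, qty=2): fills=none; bids=[#2:10@100] asks=[#4:2@101 #1:5@103]
After op 5 [order #5] limit_buy(price=96, qty=5): fills=none; bids=[#2:10@100 #5:5@96] asks=[#4:2@101 #1:5@103]
After op 6 [order #6] limit_sell(price=98, qty=3): fills=#2x#6:3@100; bids=[#2:7@100 #5:5@96] asks=[#4:2@101 #1:5@103]
After op 7 [order #7] limit_sell(price=104, qty=3): fills=none; bids=[#2:7@100 #5:5@96] asks=[#4:2@101 #1:5@103 #7:3@104]

Answer: BIDS (highest first):
  #2: 7@100
  #5: 5@96
ASKS (lowest first):
  #4: 2@101
  #1: 5@103
  #7: 3@104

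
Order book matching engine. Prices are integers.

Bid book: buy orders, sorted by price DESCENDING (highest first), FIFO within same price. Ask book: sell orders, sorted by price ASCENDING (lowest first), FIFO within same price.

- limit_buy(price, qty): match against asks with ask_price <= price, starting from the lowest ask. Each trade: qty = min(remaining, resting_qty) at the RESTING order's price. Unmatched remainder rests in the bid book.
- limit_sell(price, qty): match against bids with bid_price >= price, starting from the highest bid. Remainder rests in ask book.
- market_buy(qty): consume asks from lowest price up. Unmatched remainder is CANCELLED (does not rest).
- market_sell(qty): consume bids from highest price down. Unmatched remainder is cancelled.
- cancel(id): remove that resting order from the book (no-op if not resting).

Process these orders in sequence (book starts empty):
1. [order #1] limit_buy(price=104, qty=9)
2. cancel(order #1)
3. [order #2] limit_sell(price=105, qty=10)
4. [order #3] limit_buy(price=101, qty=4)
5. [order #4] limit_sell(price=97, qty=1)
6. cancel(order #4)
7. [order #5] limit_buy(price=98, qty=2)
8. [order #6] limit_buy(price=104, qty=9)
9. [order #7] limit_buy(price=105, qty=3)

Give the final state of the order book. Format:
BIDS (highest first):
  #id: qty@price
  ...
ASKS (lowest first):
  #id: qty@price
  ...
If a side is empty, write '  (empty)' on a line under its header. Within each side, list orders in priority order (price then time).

After op 1 [order #1] limit_buy(price=104, qty=9): fills=none; bids=[#1:9@104] asks=[-]
After op 2 cancel(order #1): fills=none; bids=[-] asks=[-]
After op 3 [order #2] limit_sell(price=105, qty=10): fills=none; bids=[-] asks=[#2:10@105]
After op 4 [order #3] limit_buy(price=101, qty=4): fills=none; bids=[#3:4@101] asks=[#2:10@105]
After op 5 [order #4] limit_sell(price=97, qty=1): fills=#3x#4:1@101; bids=[#3:3@101] asks=[#2:10@105]
After op 6 cancel(order #4): fills=none; bids=[#3:3@101] asks=[#2:10@105]
After op 7 [order #5] limit_buy(price=98, qty=2): fills=none; bids=[#3:3@101 #5:2@98] asks=[#2:10@105]
After op 8 [order #6] limit_buy(price=104, qty=9): fills=none; bids=[#6:9@104 #3:3@101 #5:2@98] asks=[#2:10@105]
After op 9 [order #7] limit_buy(price=105, qty=3): fills=#7x#2:3@105; bids=[#6:9@104 #3:3@101 #5:2@98] asks=[#2:7@105]

Answer: BIDS (highest first):
  #6: 9@104
  #3: 3@101
  #5: 2@98
ASKS (lowest first):
  #2: 7@105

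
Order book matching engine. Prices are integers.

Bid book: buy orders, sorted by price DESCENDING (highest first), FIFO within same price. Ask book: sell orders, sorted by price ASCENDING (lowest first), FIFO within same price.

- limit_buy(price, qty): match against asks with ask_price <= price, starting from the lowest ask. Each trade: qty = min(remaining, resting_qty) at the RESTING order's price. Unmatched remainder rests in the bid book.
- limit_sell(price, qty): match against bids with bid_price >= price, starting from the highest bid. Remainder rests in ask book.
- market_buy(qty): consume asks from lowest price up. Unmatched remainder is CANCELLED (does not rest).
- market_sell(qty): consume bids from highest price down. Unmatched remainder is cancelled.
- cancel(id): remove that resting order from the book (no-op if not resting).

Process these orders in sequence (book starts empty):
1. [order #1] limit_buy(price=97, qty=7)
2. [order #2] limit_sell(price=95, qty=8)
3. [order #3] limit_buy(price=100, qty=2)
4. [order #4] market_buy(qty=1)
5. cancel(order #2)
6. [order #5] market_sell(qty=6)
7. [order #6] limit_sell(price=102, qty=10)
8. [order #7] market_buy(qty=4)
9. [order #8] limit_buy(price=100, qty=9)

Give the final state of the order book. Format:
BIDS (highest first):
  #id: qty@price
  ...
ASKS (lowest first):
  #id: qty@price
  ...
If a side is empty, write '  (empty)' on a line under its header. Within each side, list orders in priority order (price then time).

Answer: BIDS (highest first):
  #8: 9@100
ASKS (lowest first):
  #6: 6@102

Derivation:
After op 1 [order #1] limit_buy(price=97, qty=7): fills=none; bids=[#1:7@97] asks=[-]
After op 2 [order #2] limit_sell(price=95, qty=8): fills=#1x#2:7@97; bids=[-] asks=[#2:1@95]
After op 3 [order #3] limit_buy(price=100, qty=2): fills=#3x#2:1@95; bids=[#3:1@100] asks=[-]
After op 4 [order #4] market_buy(qty=1): fills=none; bids=[#3:1@100] asks=[-]
After op 5 cancel(order #2): fills=none; bids=[#3:1@100] asks=[-]
After op 6 [order #5] market_sell(qty=6): fills=#3x#5:1@100; bids=[-] asks=[-]
After op 7 [order #6] limit_sell(price=102, qty=10): fills=none; bids=[-] asks=[#6:10@102]
After op 8 [order #7] market_buy(qty=4): fills=#7x#6:4@102; bids=[-] asks=[#6:6@102]
After op 9 [order #8] limit_buy(price=100, qty=9): fills=none; bids=[#8:9@100] asks=[#6:6@102]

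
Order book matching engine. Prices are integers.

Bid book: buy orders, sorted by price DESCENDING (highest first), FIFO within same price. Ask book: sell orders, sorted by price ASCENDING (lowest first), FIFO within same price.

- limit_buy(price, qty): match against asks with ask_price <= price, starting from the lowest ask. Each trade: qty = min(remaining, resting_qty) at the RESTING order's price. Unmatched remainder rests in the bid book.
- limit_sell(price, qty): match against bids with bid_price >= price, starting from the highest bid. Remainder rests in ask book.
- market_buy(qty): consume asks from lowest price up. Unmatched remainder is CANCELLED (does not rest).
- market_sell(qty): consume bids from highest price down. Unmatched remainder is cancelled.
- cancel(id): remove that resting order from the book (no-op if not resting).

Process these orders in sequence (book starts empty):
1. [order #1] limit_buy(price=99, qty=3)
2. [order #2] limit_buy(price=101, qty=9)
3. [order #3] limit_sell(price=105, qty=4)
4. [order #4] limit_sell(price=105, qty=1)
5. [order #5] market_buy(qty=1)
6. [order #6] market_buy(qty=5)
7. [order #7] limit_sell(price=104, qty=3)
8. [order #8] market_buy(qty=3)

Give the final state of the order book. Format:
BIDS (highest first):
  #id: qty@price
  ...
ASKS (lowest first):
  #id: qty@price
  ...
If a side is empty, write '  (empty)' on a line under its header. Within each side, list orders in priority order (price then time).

Answer: BIDS (highest first):
  #2: 9@101
  #1: 3@99
ASKS (lowest first):
  (empty)

Derivation:
After op 1 [order #1] limit_buy(price=99, qty=3): fills=none; bids=[#1:3@99] asks=[-]
After op 2 [order #2] limit_buy(price=101, qty=9): fills=none; bids=[#2:9@101 #1:3@99] asks=[-]
After op 3 [order #3] limit_sell(price=105, qty=4): fills=none; bids=[#2:9@101 #1:3@99] asks=[#3:4@105]
After op 4 [order #4] limit_sell(price=105, qty=1): fills=none; bids=[#2:9@101 #1:3@99] asks=[#3:4@105 #4:1@105]
After op 5 [order #5] market_buy(qty=1): fills=#5x#3:1@105; bids=[#2:9@101 #1:3@99] asks=[#3:3@105 #4:1@105]
After op 6 [order #6] market_buy(qty=5): fills=#6x#3:3@105 #6x#4:1@105; bids=[#2:9@101 #1:3@99] asks=[-]
After op 7 [order #7] limit_sell(price=104, qty=3): fills=none; bids=[#2:9@101 #1:3@99] asks=[#7:3@104]
After op 8 [order #8] market_buy(qty=3): fills=#8x#7:3@104; bids=[#2:9@101 #1:3@99] asks=[-]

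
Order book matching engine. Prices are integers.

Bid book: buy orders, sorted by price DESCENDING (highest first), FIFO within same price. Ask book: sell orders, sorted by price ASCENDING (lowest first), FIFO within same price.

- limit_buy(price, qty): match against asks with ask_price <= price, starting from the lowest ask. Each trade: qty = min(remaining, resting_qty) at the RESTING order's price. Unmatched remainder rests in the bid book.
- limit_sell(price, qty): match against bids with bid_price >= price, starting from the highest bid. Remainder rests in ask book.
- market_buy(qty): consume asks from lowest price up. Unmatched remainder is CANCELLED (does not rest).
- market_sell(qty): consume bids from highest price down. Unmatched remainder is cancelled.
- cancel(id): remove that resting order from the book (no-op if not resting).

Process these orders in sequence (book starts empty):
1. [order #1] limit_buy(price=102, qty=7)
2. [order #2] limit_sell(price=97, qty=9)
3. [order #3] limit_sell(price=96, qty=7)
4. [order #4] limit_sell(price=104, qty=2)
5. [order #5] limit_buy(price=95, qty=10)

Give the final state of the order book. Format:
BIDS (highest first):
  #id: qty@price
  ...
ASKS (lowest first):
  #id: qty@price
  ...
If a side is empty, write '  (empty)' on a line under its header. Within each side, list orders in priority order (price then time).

Answer: BIDS (highest first):
  #5: 10@95
ASKS (lowest first):
  #3: 7@96
  #2: 2@97
  #4: 2@104

Derivation:
After op 1 [order #1] limit_buy(price=102, qty=7): fills=none; bids=[#1:7@102] asks=[-]
After op 2 [order #2] limit_sell(price=97, qty=9): fills=#1x#2:7@102; bids=[-] asks=[#2:2@97]
After op 3 [order #3] limit_sell(price=96, qty=7): fills=none; bids=[-] asks=[#3:7@96 #2:2@97]
After op 4 [order #4] limit_sell(price=104, qty=2): fills=none; bids=[-] asks=[#3:7@96 #2:2@97 #4:2@104]
After op 5 [order #5] limit_buy(price=95, qty=10): fills=none; bids=[#5:10@95] asks=[#3:7@96 #2:2@97 #4:2@104]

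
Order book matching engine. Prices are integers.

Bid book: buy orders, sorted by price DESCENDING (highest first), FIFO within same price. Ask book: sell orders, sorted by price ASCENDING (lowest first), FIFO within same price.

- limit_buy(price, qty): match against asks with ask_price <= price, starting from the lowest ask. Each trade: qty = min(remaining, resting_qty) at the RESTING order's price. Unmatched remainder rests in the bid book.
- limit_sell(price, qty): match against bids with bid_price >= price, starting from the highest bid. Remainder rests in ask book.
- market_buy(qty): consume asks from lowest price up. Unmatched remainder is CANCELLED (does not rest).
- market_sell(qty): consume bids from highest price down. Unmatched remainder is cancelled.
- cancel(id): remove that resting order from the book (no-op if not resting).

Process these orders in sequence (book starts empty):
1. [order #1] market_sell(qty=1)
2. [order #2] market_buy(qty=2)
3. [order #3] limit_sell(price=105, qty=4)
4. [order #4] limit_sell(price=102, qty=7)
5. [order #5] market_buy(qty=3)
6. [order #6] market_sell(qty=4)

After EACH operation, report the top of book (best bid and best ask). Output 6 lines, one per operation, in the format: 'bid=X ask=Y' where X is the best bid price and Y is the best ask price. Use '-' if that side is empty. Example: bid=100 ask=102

After op 1 [order #1] market_sell(qty=1): fills=none; bids=[-] asks=[-]
After op 2 [order #2] market_buy(qty=2): fills=none; bids=[-] asks=[-]
After op 3 [order #3] limit_sell(price=105, qty=4): fills=none; bids=[-] asks=[#3:4@105]
After op 4 [order #4] limit_sell(price=102, qty=7): fills=none; bids=[-] asks=[#4:7@102 #3:4@105]
After op 5 [order #5] market_buy(qty=3): fills=#5x#4:3@102; bids=[-] asks=[#4:4@102 #3:4@105]
After op 6 [order #6] market_sell(qty=4): fills=none; bids=[-] asks=[#4:4@102 #3:4@105]

Answer: bid=- ask=-
bid=- ask=-
bid=- ask=105
bid=- ask=102
bid=- ask=102
bid=- ask=102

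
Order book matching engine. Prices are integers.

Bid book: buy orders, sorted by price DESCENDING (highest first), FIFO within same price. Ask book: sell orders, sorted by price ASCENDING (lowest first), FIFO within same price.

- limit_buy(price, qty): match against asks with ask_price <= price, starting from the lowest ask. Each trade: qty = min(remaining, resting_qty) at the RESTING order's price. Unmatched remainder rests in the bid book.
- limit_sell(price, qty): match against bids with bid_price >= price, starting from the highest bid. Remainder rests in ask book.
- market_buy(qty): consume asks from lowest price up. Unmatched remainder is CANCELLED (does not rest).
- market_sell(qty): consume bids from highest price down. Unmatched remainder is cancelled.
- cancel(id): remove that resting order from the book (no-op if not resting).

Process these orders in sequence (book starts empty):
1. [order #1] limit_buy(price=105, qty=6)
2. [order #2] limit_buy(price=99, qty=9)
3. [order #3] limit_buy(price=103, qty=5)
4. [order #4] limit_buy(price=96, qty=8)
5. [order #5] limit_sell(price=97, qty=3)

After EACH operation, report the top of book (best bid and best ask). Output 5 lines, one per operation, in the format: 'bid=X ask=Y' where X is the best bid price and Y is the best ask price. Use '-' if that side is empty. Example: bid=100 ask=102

After op 1 [order #1] limit_buy(price=105, qty=6): fills=none; bids=[#1:6@105] asks=[-]
After op 2 [order #2] limit_buy(price=99, qty=9): fills=none; bids=[#1:6@105 #2:9@99] asks=[-]
After op 3 [order #3] limit_buy(price=103, qty=5): fills=none; bids=[#1:6@105 #3:5@103 #2:9@99] asks=[-]
After op 4 [order #4] limit_buy(price=96, qty=8): fills=none; bids=[#1:6@105 #3:5@103 #2:9@99 #4:8@96] asks=[-]
After op 5 [order #5] limit_sell(price=97, qty=3): fills=#1x#5:3@105; bids=[#1:3@105 #3:5@103 #2:9@99 #4:8@96] asks=[-]

Answer: bid=105 ask=-
bid=105 ask=-
bid=105 ask=-
bid=105 ask=-
bid=105 ask=-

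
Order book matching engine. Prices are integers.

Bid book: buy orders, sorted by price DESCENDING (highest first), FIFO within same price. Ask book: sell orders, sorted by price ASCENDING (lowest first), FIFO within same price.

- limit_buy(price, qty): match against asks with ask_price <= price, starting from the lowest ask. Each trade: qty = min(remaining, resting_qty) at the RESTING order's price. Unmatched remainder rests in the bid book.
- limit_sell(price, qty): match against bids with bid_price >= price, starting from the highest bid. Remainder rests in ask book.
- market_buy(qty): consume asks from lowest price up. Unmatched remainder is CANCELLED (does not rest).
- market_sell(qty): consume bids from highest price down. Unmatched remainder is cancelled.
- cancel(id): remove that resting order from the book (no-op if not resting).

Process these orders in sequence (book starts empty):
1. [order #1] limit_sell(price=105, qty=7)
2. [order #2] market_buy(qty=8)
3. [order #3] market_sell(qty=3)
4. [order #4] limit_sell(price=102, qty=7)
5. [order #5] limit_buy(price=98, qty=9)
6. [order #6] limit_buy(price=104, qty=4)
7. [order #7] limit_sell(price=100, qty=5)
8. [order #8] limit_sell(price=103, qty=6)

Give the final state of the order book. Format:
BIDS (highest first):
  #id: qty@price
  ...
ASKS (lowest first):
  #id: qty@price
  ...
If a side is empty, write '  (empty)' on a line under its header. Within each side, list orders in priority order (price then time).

Answer: BIDS (highest first):
  #5: 9@98
ASKS (lowest first):
  #7: 5@100
  #4: 3@102
  #8: 6@103

Derivation:
After op 1 [order #1] limit_sell(price=105, qty=7): fills=none; bids=[-] asks=[#1:7@105]
After op 2 [order #2] market_buy(qty=8): fills=#2x#1:7@105; bids=[-] asks=[-]
After op 3 [order #3] market_sell(qty=3): fills=none; bids=[-] asks=[-]
After op 4 [order #4] limit_sell(price=102, qty=7): fills=none; bids=[-] asks=[#4:7@102]
After op 5 [order #5] limit_buy(price=98, qty=9): fills=none; bids=[#5:9@98] asks=[#4:7@102]
After op 6 [order #6] limit_buy(price=104, qty=4): fills=#6x#4:4@102; bids=[#5:9@98] asks=[#4:3@102]
After op 7 [order #7] limit_sell(price=100, qty=5): fills=none; bids=[#5:9@98] asks=[#7:5@100 #4:3@102]
After op 8 [order #8] limit_sell(price=103, qty=6): fills=none; bids=[#5:9@98] asks=[#7:5@100 #4:3@102 #8:6@103]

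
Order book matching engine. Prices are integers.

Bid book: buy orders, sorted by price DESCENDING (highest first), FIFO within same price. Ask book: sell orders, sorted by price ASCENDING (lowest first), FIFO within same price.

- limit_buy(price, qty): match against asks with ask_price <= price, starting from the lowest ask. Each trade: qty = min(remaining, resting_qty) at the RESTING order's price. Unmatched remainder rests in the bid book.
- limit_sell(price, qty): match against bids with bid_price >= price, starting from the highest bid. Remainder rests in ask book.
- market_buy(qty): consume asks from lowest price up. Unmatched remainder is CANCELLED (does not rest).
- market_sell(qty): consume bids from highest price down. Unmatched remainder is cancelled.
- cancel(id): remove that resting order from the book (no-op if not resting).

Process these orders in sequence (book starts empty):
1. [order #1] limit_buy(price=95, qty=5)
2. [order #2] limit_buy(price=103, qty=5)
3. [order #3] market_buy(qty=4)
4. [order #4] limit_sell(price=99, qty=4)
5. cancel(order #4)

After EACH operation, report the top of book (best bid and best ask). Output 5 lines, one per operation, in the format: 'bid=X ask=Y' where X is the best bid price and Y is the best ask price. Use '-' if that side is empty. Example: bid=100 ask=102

Answer: bid=95 ask=-
bid=103 ask=-
bid=103 ask=-
bid=103 ask=-
bid=103 ask=-

Derivation:
After op 1 [order #1] limit_buy(price=95, qty=5): fills=none; bids=[#1:5@95] asks=[-]
After op 2 [order #2] limit_buy(price=103, qty=5): fills=none; bids=[#2:5@103 #1:5@95] asks=[-]
After op 3 [order #3] market_buy(qty=4): fills=none; bids=[#2:5@103 #1:5@95] asks=[-]
After op 4 [order #4] limit_sell(price=99, qty=4): fills=#2x#4:4@103; bids=[#2:1@103 #1:5@95] asks=[-]
After op 5 cancel(order #4): fills=none; bids=[#2:1@103 #1:5@95] asks=[-]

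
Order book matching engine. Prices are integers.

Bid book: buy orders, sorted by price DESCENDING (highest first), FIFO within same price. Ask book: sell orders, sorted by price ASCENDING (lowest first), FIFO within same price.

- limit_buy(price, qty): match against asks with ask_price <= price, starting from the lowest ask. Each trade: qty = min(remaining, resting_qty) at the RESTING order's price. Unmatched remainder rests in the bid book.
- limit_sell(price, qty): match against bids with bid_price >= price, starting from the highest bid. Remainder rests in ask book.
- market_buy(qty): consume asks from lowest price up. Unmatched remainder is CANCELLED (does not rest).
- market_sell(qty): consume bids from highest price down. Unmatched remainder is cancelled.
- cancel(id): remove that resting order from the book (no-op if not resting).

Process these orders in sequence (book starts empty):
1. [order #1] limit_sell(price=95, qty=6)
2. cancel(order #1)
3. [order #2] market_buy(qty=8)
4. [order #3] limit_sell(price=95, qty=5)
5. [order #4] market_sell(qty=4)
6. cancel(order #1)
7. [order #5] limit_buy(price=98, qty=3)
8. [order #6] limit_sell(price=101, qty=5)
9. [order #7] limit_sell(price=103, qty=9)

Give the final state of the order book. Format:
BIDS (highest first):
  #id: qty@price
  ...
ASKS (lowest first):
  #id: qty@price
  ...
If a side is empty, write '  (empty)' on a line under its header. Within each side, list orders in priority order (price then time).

After op 1 [order #1] limit_sell(price=95, qty=6): fills=none; bids=[-] asks=[#1:6@95]
After op 2 cancel(order #1): fills=none; bids=[-] asks=[-]
After op 3 [order #2] market_buy(qty=8): fills=none; bids=[-] asks=[-]
After op 4 [order #3] limit_sell(price=95, qty=5): fills=none; bids=[-] asks=[#3:5@95]
After op 5 [order #4] market_sell(qty=4): fills=none; bids=[-] asks=[#3:5@95]
After op 6 cancel(order #1): fills=none; bids=[-] asks=[#3:5@95]
After op 7 [order #5] limit_buy(price=98, qty=3): fills=#5x#3:3@95; bids=[-] asks=[#3:2@95]
After op 8 [order #6] limit_sell(price=101, qty=5): fills=none; bids=[-] asks=[#3:2@95 #6:5@101]
After op 9 [order #7] limit_sell(price=103, qty=9): fills=none; bids=[-] asks=[#3:2@95 #6:5@101 #7:9@103]

Answer: BIDS (highest first):
  (empty)
ASKS (lowest first):
  #3: 2@95
  #6: 5@101
  #7: 9@103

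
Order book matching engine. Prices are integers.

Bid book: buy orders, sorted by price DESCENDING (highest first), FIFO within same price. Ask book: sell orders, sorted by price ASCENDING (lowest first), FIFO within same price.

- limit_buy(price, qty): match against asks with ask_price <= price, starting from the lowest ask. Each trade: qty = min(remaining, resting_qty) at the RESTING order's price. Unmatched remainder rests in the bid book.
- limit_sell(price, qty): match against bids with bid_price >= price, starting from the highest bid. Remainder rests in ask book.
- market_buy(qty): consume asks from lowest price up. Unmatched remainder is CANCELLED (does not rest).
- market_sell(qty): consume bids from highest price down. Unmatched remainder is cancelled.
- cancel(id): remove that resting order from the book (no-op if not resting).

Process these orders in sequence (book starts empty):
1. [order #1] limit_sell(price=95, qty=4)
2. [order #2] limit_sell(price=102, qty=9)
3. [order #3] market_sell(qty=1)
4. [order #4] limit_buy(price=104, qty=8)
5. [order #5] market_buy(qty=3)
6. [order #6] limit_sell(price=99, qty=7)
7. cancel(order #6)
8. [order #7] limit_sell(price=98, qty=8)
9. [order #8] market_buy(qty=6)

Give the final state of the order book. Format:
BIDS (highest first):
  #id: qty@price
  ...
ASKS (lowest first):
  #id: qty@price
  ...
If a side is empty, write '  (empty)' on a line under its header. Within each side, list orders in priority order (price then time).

Answer: BIDS (highest first):
  (empty)
ASKS (lowest first):
  #7: 2@98
  #2: 2@102

Derivation:
After op 1 [order #1] limit_sell(price=95, qty=4): fills=none; bids=[-] asks=[#1:4@95]
After op 2 [order #2] limit_sell(price=102, qty=9): fills=none; bids=[-] asks=[#1:4@95 #2:9@102]
After op 3 [order #3] market_sell(qty=1): fills=none; bids=[-] asks=[#1:4@95 #2:9@102]
After op 4 [order #4] limit_buy(price=104, qty=8): fills=#4x#1:4@95 #4x#2:4@102; bids=[-] asks=[#2:5@102]
After op 5 [order #5] market_buy(qty=3): fills=#5x#2:3@102; bids=[-] asks=[#2:2@102]
After op 6 [order #6] limit_sell(price=99, qty=7): fills=none; bids=[-] asks=[#6:7@99 #2:2@102]
After op 7 cancel(order #6): fills=none; bids=[-] asks=[#2:2@102]
After op 8 [order #7] limit_sell(price=98, qty=8): fills=none; bids=[-] asks=[#7:8@98 #2:2@102]
After op 9 [order #8] market_buy(qty=6): fills=#8x#7:6@98; bids=[-] asks=[#7:2@98 #2:2@102]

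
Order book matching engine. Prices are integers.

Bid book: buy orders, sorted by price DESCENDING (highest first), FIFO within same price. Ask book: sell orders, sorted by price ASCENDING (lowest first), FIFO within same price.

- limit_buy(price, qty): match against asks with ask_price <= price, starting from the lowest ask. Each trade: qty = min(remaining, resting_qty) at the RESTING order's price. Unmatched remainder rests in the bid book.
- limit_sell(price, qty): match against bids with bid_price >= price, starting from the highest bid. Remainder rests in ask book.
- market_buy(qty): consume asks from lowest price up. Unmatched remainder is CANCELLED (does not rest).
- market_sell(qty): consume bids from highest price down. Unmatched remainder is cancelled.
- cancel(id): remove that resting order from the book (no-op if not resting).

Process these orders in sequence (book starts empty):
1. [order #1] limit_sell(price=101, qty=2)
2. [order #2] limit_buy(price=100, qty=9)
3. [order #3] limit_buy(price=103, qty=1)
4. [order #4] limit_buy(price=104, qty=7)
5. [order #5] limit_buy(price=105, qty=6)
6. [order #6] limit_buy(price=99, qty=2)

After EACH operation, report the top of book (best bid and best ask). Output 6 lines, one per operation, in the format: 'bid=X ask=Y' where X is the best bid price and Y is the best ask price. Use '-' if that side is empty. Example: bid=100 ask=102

After op 1 [order #1] limit_sell(price=101, qty=2): fills=none; bids=[-] asks=[#1:2@101]
After op 2 [order #2] limit_buy(price=100, qty=9): fills=none; bids=[#2:9@100] asks=[#1:2@101]
After op 3 [order #3] limit_buy(price=103, qty=1): fills=#3x#1:1@101; bids=[#2:9@100] asks=[#1:1@101]
After op 4 [order #4] limit_buy(price=104, qty=7): fills=#4x#1:1@101; bids=[#4:6@104 #2:9@100] asks=[-]
After op 5 [order #5] limit_buy(price=105, qty=6): fills=none; bids=[#5:6@105 #4:6@104 #2:9@100] asks=[-]
After op 6 [order #6] limit_buy(price=99, qty=2): fills=none; bids=[#5:6@105 #4:6@104 #2:9@100 #6:2@99] asks=[-]

Answer: bid=- ask=101
bid=100 ask=101
bid=100 ask=101
bid=104 ask=-
bid=105 ask=-
bid=105 ask=-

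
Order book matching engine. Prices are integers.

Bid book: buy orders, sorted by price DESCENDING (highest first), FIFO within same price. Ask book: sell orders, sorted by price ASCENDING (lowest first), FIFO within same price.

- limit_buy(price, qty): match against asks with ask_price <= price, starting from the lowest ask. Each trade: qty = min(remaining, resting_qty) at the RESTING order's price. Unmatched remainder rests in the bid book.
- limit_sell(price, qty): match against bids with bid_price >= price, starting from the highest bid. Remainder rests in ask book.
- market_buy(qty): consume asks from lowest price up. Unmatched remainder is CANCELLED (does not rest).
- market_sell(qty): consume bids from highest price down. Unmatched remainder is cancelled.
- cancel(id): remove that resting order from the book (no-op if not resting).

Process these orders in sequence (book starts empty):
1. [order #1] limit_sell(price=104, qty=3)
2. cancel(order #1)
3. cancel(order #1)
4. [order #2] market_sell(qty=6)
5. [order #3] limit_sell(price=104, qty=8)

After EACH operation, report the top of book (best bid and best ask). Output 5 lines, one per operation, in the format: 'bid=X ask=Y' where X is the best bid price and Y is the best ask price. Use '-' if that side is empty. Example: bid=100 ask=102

Answer: bid=- ask=104
bid=- ask=-
bid=- ask=-
bid=- ask=-
bid=- ask=104

Derivation:
After op 1 [order #1] limit_sell(price=104, qty=3): fills=none; bids=[-] asks=[#1:3@104]
After op 2 cancel(order #1): fills=none; bids=[-] asks=[-]
After op 3 cancel(order #1): fills=none; bids=[-] asks=[-]
After op 4 [order #2] market_sell(qty=6): fills=none; bids=[-] asks=[-]
After op 5 [order #3] limit_sell(price=104, qty=8): fills=none; bids=[-] asks=[#3:8@104]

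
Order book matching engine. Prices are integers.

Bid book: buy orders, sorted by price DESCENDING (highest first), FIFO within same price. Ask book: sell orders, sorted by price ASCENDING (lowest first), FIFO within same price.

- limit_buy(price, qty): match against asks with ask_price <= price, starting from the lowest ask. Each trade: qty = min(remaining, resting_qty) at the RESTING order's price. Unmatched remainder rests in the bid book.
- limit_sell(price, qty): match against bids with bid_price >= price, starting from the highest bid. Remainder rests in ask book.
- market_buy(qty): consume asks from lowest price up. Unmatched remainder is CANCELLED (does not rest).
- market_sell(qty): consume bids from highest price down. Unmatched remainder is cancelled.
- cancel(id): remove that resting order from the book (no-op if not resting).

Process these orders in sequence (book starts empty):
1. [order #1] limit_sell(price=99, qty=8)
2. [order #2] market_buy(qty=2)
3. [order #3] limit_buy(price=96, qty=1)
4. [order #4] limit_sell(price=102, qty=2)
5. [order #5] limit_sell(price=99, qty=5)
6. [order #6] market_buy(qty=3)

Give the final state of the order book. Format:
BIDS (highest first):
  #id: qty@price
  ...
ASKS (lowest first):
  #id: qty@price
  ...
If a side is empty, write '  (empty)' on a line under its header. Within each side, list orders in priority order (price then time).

After op 1 [order #1] limit_sell(price=99, qty=8): fills=none; bids=[-] asks=[#1:8@99]
After op 2 [order #2] market_buy(qty=2): fills=#2x#1:2@99; bids=[-] asks=[#1:6@99]
After op 3 [order #3] limit_buy(price=96, qty=1): fills=none; bids=[#3:1@96] asks=[#1:6@99]
After op 4 [order #4] limit_sell(price=102, qty=2): fills=none; bids=[#3:1@96] asks=[#1:6@99 #4:2@102]
After op 5 [order #5] limit_sell(price=99, qty=5): fills=none; bids=[#3:1@96] asks=[#1:6@99 #5:5@99 #4:2@102]
After op 6 [order #6] market_buy(qty=3): fills=#6x#1:3@99; bids=[#3:1@96] asks=[#1:3@99 #5:5@99 #4:2@102]

Answer: BIDS (highest first):
  #3: 1@96
ASKS (lowest first):
  #1: 3@99
  #5: 5@99
  #4: 2@102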